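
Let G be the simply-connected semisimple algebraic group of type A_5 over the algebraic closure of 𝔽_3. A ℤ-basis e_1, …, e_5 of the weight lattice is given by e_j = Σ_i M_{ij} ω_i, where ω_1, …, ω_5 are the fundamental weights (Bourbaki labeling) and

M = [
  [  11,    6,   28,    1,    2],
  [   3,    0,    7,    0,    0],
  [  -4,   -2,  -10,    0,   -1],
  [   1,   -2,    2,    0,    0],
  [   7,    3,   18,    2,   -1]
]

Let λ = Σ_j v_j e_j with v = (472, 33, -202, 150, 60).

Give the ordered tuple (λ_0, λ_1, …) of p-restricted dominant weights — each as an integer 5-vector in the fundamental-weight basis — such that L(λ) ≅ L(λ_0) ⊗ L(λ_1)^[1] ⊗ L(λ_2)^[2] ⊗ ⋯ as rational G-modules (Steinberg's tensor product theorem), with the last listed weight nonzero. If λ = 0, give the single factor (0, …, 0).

ω-coordinates c = M·v, v = (472, 33, -202, 150, 60):
  c_1 = 11·472 + 6·33 + (28)·(-202) + 1·150 + 2·60 = 4
  c_2 = 3·472 + 0·33 + (7)·(-202) + 0·150 + 0·60 = 2
  c_3 = (-4)·(472) + (-2)·(33) + (-10)·(-202) + 0·150 + (-1)·(60) = 6
  c_4 = 1·472 + (-2)·(33) + (2)·(-202) + 0·150 + 0·60 = 2
  c_5 = 7·472 + 3·33 + (18)·(-202) + 2·150 + (-1)·(60) = 7
Expand coordinatewise in base 3:
  c_1 = 4 = 1·3^0 + 1·3^1
  c_2 = 2 = 2·3^0
  c_3 = 6 = 0·3^0 + 2·3^1
  c_4 = 2 = 2·3^0
  c_5 = 7 = 1·3^0 + 2·3^1
λ_0 = (1, 2, 0, 2, 1)
λ_1 = (1, 0, 2, 0, 2)

((1, 2, 0, 2, 1), (1, 0, 2, 0, 2))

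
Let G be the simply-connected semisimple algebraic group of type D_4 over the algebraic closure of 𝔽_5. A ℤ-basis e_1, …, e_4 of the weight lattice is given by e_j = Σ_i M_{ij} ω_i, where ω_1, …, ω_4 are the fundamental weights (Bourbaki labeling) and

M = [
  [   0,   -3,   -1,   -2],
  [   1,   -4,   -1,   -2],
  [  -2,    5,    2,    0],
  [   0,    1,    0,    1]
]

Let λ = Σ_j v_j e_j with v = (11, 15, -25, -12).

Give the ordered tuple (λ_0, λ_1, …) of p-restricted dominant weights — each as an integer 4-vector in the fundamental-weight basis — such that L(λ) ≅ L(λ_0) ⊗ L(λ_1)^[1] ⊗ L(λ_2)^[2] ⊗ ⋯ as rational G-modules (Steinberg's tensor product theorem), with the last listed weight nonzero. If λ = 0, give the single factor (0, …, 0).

Change of basis e → ω: c = M·v where v = (11, 15, -25, -12):
  c_1 = (0)·(11) + (-3)·(15) + (-1)·(-25) + (-2)·(-12) = 4
  c_2 = (1)·(11) + (-4)·(15) + (-1)·(-25) + (-2)·(-12) = 0
  c_3 = (-2)·(11) + (5)·(15) + (2)·(-25) + (0)·(-12) = 3
  c_4 = (0)·(11) + (1)·(15) + (0)·(-25) + (1)·(-12) = 3
Base-5 expansion of each c_i:
  c_1 = 4 = 4·5^0
  c_2 = 0
  c_3 = 3 = 3·5^0
  c_4 = 3 = 3·5^0
p-restricted factor λ_0 = (4, 0, 3, 3)

((4, 0, 3, 3),)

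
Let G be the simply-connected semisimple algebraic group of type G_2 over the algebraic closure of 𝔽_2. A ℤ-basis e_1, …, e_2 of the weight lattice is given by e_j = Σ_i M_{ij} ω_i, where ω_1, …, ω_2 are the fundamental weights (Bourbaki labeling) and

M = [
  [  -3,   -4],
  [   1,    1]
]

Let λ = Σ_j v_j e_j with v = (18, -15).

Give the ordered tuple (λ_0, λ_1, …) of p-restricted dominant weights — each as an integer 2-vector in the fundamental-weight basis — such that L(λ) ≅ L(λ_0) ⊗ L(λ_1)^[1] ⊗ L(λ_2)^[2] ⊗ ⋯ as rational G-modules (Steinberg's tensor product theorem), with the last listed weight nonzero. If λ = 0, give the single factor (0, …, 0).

ω-coordinates c = M·v, v = (18, -15):
  c_1 = -3*18 + -4*-15 = 6
  c_2 = 1*18 + 1*-15 = 3
Expand coordinatewise in base 2:
  c_1 = 6 = 0·2^0 + 1·2^1 + 1·2^2
  c_2 = 3 = 1·2^0 + 1·2^1
p-restricted factor λ_0 = (0, 1)
p-restricted factor λ_1 = (1, 1)
p-restricted factor λ_2 = (1, 0)

((0, 1), (1, 1), (1, 0))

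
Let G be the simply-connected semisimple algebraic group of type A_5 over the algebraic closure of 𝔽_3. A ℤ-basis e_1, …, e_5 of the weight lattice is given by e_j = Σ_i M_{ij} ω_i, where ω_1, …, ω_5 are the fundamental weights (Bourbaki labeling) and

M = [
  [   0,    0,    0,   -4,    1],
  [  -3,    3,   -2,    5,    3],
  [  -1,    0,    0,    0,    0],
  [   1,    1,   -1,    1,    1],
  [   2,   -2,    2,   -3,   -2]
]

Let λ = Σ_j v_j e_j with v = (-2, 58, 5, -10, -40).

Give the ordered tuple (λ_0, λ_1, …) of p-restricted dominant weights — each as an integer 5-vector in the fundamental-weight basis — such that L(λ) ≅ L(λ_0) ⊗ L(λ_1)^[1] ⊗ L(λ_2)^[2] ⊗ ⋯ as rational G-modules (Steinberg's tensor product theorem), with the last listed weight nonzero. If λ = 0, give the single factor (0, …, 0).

((0, 0, 2, 1, 0),)

In the fundamental-weight basis, λ has coordinates c = M·v (v = (-2, 58, 5, -10, -40)):
  c_1 = (0)·(-2) + (0)·(58) + (0)·(5) + (-4)·(-10) + (1)·(-40) = 0
  c_2 = (-3)·(-2) + (3)·(58) + (-2)·(5) + (5)·(-10) + (3)·(-40) = 0
  c_3 = (-1)·(-2) + (0)·(58) + (0)·(5) + (0)·(-10) + (0)·(-40) = 2
  c_4 = (1)·(-2) + (1)·(58) + (-1)·(5) + (1)·(-10) + (1)·(-40) = 1
  c_5 = (2)·(-2) + (-2)·(58) + (2)·(5) + (-3)·(-10) + (-2)·(-40) = 0
p = 3; digits c_i = Σ_j d_{ij}·3^j, 0 ≤ d_{ij} < 3:
  c_1 = 0
  c_2 = 0
  c_3 = 2 = 2·3^0
  c_4 = 1 = 1·3^0
  c_5 = 0
Factor λ_0 = (0, 0, 2, 1, 0)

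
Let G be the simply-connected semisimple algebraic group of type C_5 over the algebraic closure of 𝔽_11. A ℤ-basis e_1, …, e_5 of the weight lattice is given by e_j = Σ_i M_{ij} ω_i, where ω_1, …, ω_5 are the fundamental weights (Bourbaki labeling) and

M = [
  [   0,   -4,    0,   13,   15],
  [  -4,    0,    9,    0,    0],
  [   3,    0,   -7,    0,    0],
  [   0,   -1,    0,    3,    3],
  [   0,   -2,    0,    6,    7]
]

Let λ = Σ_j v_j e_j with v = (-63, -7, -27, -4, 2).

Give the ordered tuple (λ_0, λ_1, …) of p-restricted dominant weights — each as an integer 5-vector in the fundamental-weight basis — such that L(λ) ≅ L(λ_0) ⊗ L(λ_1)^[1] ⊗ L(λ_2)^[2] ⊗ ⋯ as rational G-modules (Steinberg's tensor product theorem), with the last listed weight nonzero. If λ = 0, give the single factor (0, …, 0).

In the fundamental-weight basis, λ has coordinates c = M·v (v = (-63, -7, -27, -4, 2)):
  c_1 = (0)·(-63) + (-4)·(-7) + (0)·(-27) + (13)·(-4) + (15)·(2) = 6
  c_2 = (-4)·(-63) + (0)·(-7) + (9)·(-27) + (0)·(-4) + (0)·(2) = 9
  c_3 = (3)·(-63) + (0)·(-7) + (-7)·(-27) + (0)·(-4) + (0)·(2) = 0
  c_4 = (0)·(-63) + (-1)·(-7) + (0)·(-27) + (3)·(-4) + (3)·(2) = 1
  c_5 = (0)·(-63) + (-2)·(-7) + (0)·(-27) + (6)·(-4) + (7)·(2) = 4
p = 11; digits c_i = Σ_j d_{ij}·11^j, 0 ≤ d_{ij} < 11:
  c_1 = 6 = 6·11^0
  c_2 = 9 = 9·11^0
  c_3 = 0
  c_4 = 1 = 1·11^0
  c_5 = 4 = 4·11^0
Factor λ_0 = (6, 9, 0, 1, 4)

((6, 9, 0, 1, 4),)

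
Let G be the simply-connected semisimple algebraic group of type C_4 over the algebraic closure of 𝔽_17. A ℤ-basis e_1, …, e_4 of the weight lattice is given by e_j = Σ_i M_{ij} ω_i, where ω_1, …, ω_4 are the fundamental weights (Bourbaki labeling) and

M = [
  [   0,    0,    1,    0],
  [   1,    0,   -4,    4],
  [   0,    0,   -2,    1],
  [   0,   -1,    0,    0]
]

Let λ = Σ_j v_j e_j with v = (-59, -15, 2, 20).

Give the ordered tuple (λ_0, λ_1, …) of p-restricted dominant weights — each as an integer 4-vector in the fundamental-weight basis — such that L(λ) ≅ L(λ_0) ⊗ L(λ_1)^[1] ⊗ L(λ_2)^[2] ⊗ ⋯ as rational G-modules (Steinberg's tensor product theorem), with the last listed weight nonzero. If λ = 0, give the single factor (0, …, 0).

((2, 13, 16, 15),)

Compute c_i = Σ_j M_{ij} v_j with v = (-59, -15, 2, 20):
  c_1 = (0)·(-59) + (0)·(-15) + 1·2 + 0·20 = 2
  c_2 = (1)·(-59) + (0)·(-15) + (-4)·(2) + 4·20 = 13
  c_3 = (0)·(-59) + (0)·(-15) + (-2)·(2) + 1·20 = 16
  c_4 = (0)·(-59) + (-1)·(-15) + 0·2 + 0·20 = 15
p = 17; digits c_i = Σ_j d_{ij}·17^j, 0 ≤ d_{ij} < 17:
  c_1 = 2 = 2·17^0
  c_2 = 13 = 13·17^0
  c_3 = 16 = 16·17^0
  c_4 = 15 = 15·17^0
λ_0 = (2, 13, 16, 15)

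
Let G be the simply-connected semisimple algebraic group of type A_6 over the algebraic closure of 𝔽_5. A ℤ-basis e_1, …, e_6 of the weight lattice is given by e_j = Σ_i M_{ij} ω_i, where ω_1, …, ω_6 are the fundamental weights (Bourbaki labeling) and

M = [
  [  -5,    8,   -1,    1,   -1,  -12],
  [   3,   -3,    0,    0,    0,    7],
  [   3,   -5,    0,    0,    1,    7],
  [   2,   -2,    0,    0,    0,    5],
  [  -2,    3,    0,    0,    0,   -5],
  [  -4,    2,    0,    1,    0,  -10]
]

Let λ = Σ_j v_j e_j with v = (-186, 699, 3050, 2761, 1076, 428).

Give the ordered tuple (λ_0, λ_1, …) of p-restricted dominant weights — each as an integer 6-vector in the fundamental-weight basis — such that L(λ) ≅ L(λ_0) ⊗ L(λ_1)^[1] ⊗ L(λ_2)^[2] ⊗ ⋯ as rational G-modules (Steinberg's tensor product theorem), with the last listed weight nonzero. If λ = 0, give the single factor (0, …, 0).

Converting to the ω-basis (c_i = row i of M dotted with v = (-186, 699, 3050, 2761, 1076, 428)):
  c_1 = (-5)·(-186) + (8)·(699) + (-1)·(3050) + (1)·(2761) + (-1)·(1076) + (-12)·(428) = 21
  c_2 = (3)·(-186) + (-3)·(699) + (0)·(3050) + (0)·(2761) + (0)·(1076) + (7)·(428) = 341
  c_3 = (3)·(-186) + (-5)·(699) + (0)·(3050) + (0)·(2761) + (1)·(1076) + (7)·(428) = 19
  c_4 = (2)·(-186) + (-2)·(699) + (0)·(3050) + (0)·(2761) + (0)·(1076) + (5)·(428) = 370
  c_5 = (-2)·(-186) + (3)·(699) + (0)·(3050) + (0)·(2761) + (0)·(1076) + (-5)·(428) = 329
  c_6 = (-4)·(-186) + (2)·(699) + (0)·(3050) + (1)·(2761) + (0)·(1076) + (-10)·(428) = 623
p = 5; digits c_i = Σ_j d_{ij}·5^j, 0 ≤ d_{ij} < 5:
  c_1 = 21 = 1·5^0 + 4·5^1
  c_2 = 341 = 1·5^0 + 3·5^1 + 3·5^2 + 2·5^3
  c_3 = 19 = 4·5^0 + 3·5^1
  c_4 = 370 = 0·5^0 + 4·5^1 + 4·5^2 + 2·5^3
  c_5 = 329 = 4·5^0 + 0·5^1 + 3·5^2 + 2·5^3
  c_6 = 623 = 3·5^0 + 4·5^1 + 4·5^2 + 4·5^3
p-restricted factor λ_0 = (1, 1, 4, 0, 4, 3)
p-restricted factor λ_1 = (4, 3, 3, 4, 0, 4)
p-restricted factor λ_2 = (0, 3, 0, 4, 3, 4)
p-restricted factor λ_3 = (0, 2, 0, 2, 2, 4)

((1, 1, 4, 0, 4, 3), (4, 3, 3, 4, 0, 4), (0, 3, 0, 4, 3, 4), (0, 2, 0, 2, 2, 4))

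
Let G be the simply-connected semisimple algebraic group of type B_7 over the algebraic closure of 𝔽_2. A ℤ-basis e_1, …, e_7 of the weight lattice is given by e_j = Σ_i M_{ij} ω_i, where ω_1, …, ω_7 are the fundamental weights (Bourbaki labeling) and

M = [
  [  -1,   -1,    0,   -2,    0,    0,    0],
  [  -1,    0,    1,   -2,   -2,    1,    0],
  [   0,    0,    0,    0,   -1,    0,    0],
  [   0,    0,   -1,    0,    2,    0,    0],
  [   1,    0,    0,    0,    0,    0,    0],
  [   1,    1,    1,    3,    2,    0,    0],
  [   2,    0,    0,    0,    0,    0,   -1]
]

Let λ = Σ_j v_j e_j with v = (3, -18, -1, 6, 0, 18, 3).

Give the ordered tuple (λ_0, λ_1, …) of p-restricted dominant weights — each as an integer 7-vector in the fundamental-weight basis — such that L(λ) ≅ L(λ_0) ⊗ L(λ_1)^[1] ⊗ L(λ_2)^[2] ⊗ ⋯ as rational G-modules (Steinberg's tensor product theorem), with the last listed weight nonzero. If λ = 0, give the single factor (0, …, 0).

Change of basis e → ω: c = M·v where v = (3, -18, -1, 6, 0, 18, 3):
  c_1 = (-1)·(3) + (-1)·(-18) + (0)·(-1) + (-2)·(6) + 0·0 + 0·18 + 0·3 = 3
  c_2 = (-1)·(3) + (0)·(-18) + (1)·(-1) + (-2)·(6) + (-2)·(0) + 1·18 + 0·3 = 2
  c_3 = 0·3 + (0)·(-18) + (0)·(-1) + 0·6 + (-1)·(0) + 0·18 + 0·3 = 0
  c_4 = 0·3 + (0)·(-18) + (-1)·(-1) + 0·6 + 2·0 + 0·18 + 0·3 = 1
  c_5 = 1·3 + (0)·(-18) + (0)·(-1) + 0·6 + 0·0 + 0·18 + 0·3 = 3
  c_6 = 1·3 + (1)·(-18) + (1)·(-1) + 3·6 + 2·0 + 0·18 + 0·3 = 2
  c_7 = 2·3 + (0)·(-18) + (0)·(-1) + 0·6 + 0·0 + 0·18 + (-1)·(3) = 3
Expand coordinatewise in base 2:
  c_1 = 3 = 1·2^0 + 1·2^1
  c_2 = 2 = 0·2^0 + 1·2^1
  c_3 = 0
  c_4 = 1 = 1·2^0
  c_5 = 3 = 1·2^0 + 1·2^1
  c_6 = 2 = 0·2^0 + 1·2^1
  c_7 = 3 = 1·2^0 + 1·2^1
Factor λ_0 = (1, 0, 0, 1, 1, 0, 1)
Factor λ_1 = (1, 1, 0, 0, 1, 1, 1)

((1, 0, 0, 1, 1, 0, 1), (1, 1, 0, 0, 1, 1, 1))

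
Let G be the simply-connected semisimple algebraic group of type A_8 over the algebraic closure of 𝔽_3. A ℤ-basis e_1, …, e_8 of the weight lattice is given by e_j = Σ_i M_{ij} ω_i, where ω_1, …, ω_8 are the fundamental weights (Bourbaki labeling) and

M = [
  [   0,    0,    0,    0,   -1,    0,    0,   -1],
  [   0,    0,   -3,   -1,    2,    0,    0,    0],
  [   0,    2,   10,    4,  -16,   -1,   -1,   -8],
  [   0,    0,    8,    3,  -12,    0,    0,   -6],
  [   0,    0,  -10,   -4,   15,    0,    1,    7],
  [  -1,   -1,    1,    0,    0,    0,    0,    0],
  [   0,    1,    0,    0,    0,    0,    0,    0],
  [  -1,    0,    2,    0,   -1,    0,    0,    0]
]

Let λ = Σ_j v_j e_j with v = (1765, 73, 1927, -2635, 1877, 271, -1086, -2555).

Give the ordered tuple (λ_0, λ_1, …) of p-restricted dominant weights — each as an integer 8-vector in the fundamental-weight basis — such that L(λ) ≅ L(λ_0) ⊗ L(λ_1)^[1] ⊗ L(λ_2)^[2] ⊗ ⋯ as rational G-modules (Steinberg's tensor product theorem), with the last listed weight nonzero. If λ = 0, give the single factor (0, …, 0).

Change of basis e → ω: c = M·v where v = (1765, 73, 1927, -2635, 1877, 271, -1086, -2555):
  c_1 = (0)·(1765) + (0)·(73) + (0)·(1927) + (0)·(-2635) + (-1)·(1877) + (0)·(271) + (0)·(-1086) + (-1)·(-2555) = 678
  c_2 = (0)·(1765) + (0)·(73) + (-3)·(1927) + (-1)·(-2635) + (2)·(1877) + (0)·(271) + (0)·(-1086) + (0)·(-2555) = 608
  c_3 = (0)·(1765) + (2)·(73) + (10)·(1927) + (4)·(-2635) + (-16)·(1877) + (-1)·(271) + (-1)·(-1086) + (-8)·(-2555) = 99
  c_4 = (0)·(1765) + (0)·(73) + (8)·(1927) + (3)·(-2635) + (-12)·(1877) + (0)·(271) + (0)·(-1086) + (-6)·(-2555) = 317
  c_5 = (0)·(1765) + (0)·(73) + (-10)·(1927) + (-4)·(-2635) + (15)·(1877) + (0)·(271) + (1)·(-1086) + (7)·(-2555) = 454
  c_6 = (-1)·(1765) + (-1)·(73) + (1)·(1927) + (0)·(-2635) + (0)·(1877) + (0)·(271) + (0)·(-1086) + (0)·(-2555) = 89
  c_7 = (0)·(1765) + (1)·(73) + (0)·(1927) + (0)·(-2635) + (0)·(1877) + (0)·(271) + (0)·(-1086) + (0)·(-2555) = 73
  c_8 = (-1)·(1765) + (0)·(73) + (2)·(1927) + (0)·(-2635) + (-1)·(1877) + (0)·(271) + (0)·(-1086) + (0)·(-2555) = 212
Base-3 expansion of each c_i:
  c_1 = 678 = 0·3^0 + 1·3^1 + 0·3^2 + 1·3^3 + 2·3^4 + 2·3^5
  c_2 = 608 = 2·3^0 + 1·3^1 + 1·3^2 + 1·3^3 + 1·3^4 + 2·3^5
  c_3 = 99 = 0·3^0 + 0·3^1 + 2·3^2 + 0·3^3 + 1·3^4
  c_4 = 317 = 2·3^0 + 0·3^1 + 2·3^2 + 2·3^3 + 0·3^4 + 1·3^5
  c_5 = 454 = 1·3^0 + 1·3^1 + 2·3^2 + 1·3^3 + 2·3^4 + 1·3^5
  c_6 = 89 = 2·3^0 + 2·3^1 + 0·3^2 + 0·3^3 + 1·3^4
  c_7 = 73 = 1·3^0 + 0·3^1 + 2·3^2 + 2·3^3
  c_8 = 212 = 2·3^0 + 1·3^1 + 2·3^2 + 1·3^3 + 2·3^4
Factor λ_0 = (0, 2, 0, 2, 1, 2, 1, 2)
Factor λ_1 = (1, 1, 0, 0, 1, 2, 0, 1)
Factor λ_2 = (0, 1, 2, 2, 2, 0, 2, 2)
Factor λ_3 = (1, 1, 0, 2, 1, 0, 2, 1)
Factor λ_4 = (2, 1, 1, 0, 2, 1, 0, 2)
Factor λ_5 = (2, 2, 0, 1, 1, 0, 0, 0)

((0, 2, 0, 2, 1, 2, 1, 2), (1, 1, 0, 0, 1, 2, 0, 1), (0, 1, 2, 2, 2, 0, 2, 2), (1, 1, 0, 2, 1, 0, 2, 1), (2, 1, 1, 0, 2, 1, 0, 2), (2, 2, 0, 1, 1, 0, 0, 0))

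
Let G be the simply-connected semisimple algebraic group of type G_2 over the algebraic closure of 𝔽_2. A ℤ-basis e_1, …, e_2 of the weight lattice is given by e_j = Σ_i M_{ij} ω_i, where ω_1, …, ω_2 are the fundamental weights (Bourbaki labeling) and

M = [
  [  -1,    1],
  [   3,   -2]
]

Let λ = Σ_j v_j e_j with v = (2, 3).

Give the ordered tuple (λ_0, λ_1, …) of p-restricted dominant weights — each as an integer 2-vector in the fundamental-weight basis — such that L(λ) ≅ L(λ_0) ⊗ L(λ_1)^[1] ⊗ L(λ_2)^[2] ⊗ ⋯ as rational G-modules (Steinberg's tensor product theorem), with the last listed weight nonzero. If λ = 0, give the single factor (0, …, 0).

ω-coordinates c = M·v, v = (2, 3):
  c_1 = -1*2 + 1*3 = 1
  c_2 = 3*2 + -2*3 = 0
Writing each c_i in base p = 2:
  c_1 = 1 = 1·2^0
  c_2 = 0
p-restricted factor λ_0 = (1, 0)

((1, 0),)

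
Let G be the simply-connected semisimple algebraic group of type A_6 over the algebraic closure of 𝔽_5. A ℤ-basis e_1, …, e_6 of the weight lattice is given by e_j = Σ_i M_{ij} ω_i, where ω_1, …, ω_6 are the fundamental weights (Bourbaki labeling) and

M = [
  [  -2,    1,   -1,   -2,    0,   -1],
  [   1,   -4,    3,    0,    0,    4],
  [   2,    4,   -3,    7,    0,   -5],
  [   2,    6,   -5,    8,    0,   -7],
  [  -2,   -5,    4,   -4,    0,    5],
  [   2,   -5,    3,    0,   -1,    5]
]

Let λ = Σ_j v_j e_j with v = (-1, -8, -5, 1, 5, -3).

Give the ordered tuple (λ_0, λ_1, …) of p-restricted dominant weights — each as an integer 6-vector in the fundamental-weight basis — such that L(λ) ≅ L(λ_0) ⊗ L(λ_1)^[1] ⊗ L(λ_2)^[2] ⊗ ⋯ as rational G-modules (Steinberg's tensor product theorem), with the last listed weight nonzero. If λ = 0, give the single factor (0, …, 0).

ω-coordinates c = M·v, v = (-1, -8, -5, 1, 5, -3):
  c_1 = (-2)·(-1) + (1)·(-8) + (-1)·(-5) + (-2)·(1) + 0·5 + (-1)·(-3) = 0
  c_2 = (1)·(-1) + (-4)·(-8) + (3)·(-5) + 0·1 + 0·5 + (4)·(-3) = 4
  c_3 = (2)·(-1) + (4)·(-8) + (-3)·(-5) + 7·1 + 0·5 + (-5)·(-3) = 3
  c_4 = (2)·(-1) + (6)·(-8) + (-5)·(-5) + 8·1 + 0·5 + (-7)·(-3) = 4
  c_5 = (-2)·(-1) + (-5)·(-8) + (4)·(-5) + (-4)·(1) + 0·5 + (5)·(-3) = 3
  c_6 = (2)·(-1) + (-5)·(-8) + (3)·(-5) + 0·1 + (-1)·(5) + (5)·(-3) = 3
p = 5; digits c_i = Σ_j d_{ij}·5^j, 0 ≤ d_{ij} < 5:
  c_1 = 0
  c_2 = 4 = 4·5^0
  c_3 = 3 = 3·5^0
  c_4 = 4 = 4·5^0
  c_5 = 3 = 3·5^0
  c_6 = 3 = 3·5^0
λ_0 = (0, 4, 3, 4, 3, 3)

((0, 4, 3, 4, 3, 3),)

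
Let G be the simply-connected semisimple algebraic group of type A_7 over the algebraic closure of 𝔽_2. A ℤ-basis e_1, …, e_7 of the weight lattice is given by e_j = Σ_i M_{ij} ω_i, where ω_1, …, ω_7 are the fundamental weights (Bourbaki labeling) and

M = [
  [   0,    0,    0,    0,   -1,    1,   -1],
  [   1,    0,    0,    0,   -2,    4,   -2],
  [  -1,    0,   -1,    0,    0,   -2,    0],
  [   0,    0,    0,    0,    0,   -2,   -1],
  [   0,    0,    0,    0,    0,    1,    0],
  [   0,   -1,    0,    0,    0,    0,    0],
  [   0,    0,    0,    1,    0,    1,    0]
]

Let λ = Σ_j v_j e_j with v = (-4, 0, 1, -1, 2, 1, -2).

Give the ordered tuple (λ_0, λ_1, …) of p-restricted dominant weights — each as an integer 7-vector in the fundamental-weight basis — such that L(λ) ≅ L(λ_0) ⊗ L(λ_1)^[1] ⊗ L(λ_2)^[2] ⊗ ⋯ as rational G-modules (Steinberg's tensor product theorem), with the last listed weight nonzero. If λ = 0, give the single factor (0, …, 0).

Compute c_i = Σ_j M_{ij} v_j with v = (-4, 0, 1, -1, 2, 1, -2):
  c_1 = 0*-4 + 0*0 + 0*1 + 0*-1 + -1*2 + 1*1 + -1*-2 = 1
  c_2 = 1*-4 + 0*0 + 0*1 + 0*-1 + -2*2 + 4*1 + -2*-2 = 0
  c_3 = -1*-4 + 0*0 + -1*1 + 0*-1 + 0*2 + -2*1 + 0*-2 = 1
  c_4 = 0*-4 + 0*0 + 0*1 + 0*-1 + 0*2 + -2*1 + -1*-2 = 0
  c_5 = 0*-4 + 0*0 + 0*1 + 0*-1 + 0*2 + 1*1 + 0*-2 = 1
  c_6 = 0*-4 + -1*0 + 0*1 + 0*-1 + 0*2 + 0*1 + 0*-2 = 0
  c_7 = 0*-4 + 0*0 + 0*1 + 1*-1 + 0*2 + 1*1 + 0*-2 = 0
Base-2 expansion of each c_i:
  c_1 = 1 = 1·2^0
  c_2 = 0
  c_3 = 1 = 1·2^0
  c_4 = 0
  c_5 = 1 = 1·2^0
  c_6 = 0
  c_7 = 0
p-restricted factor λ_0 = (1, 0, 1, 0, 1, 0, 0)

((1, 0, 1, 0, 1, 0, 0),)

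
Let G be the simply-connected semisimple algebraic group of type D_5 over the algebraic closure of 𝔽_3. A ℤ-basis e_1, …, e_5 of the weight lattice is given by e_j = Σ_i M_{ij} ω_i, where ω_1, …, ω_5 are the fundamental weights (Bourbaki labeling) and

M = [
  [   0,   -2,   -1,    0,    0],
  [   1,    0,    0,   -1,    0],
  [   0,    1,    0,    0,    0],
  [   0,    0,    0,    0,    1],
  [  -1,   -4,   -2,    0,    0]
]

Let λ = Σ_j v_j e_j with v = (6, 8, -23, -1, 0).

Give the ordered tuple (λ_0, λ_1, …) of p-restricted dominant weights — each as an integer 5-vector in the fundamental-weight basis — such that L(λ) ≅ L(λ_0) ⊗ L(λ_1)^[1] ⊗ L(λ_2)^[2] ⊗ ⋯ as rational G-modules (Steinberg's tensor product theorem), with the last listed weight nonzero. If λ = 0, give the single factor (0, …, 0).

((1, 1, 2, 0, 2), (2, 2, 2, 0, 2))

ω-coordinates c = M·v, v = (6, 8, -23, -1, 0):
  c_1 = (0)·(6) + (-2)·(8) + (-1)·(-23) + (0)·(-1) + (0)·(0) = 7
  c_2 = (1)·(6) + (0)·(8) + (0)·(-23) + (-1)·(-1) + (0)·(0) = 7
  c_3 = (0)·(6) + (1)·(8) + (0)·(-23) + (0)·(-1) + (0)·(0) = 8
  c_4 = (0)·(6) + (0)·(8) + (0)·(-23) + (0)·(-1) + (1)·(0) = 0
  c_5 = (-1)·(6) + (-4)·(8) + (-2)·(-23) + (0)·(-1) + (0)·(0) = 8
p = 3; digits c_i = Σ_j d_{ij}·3^j, 0 ≤ d_{ij} < 3:
  c_1 = 7 = 1·3^0 + 2·3^1
  c_2 = 7 = 1·3^0 + 2·3^1
  c_3 = 8 = 2·3^0 + 2·3^1
  c_4 = 0
  c_5 = 8 = 2·3^0 + 2·3^1
p-restricted factor λ_0 = (1, 1, 2, 0, 2)
p-restricted factor λ_1 = (2, 2, 2, 0, 2)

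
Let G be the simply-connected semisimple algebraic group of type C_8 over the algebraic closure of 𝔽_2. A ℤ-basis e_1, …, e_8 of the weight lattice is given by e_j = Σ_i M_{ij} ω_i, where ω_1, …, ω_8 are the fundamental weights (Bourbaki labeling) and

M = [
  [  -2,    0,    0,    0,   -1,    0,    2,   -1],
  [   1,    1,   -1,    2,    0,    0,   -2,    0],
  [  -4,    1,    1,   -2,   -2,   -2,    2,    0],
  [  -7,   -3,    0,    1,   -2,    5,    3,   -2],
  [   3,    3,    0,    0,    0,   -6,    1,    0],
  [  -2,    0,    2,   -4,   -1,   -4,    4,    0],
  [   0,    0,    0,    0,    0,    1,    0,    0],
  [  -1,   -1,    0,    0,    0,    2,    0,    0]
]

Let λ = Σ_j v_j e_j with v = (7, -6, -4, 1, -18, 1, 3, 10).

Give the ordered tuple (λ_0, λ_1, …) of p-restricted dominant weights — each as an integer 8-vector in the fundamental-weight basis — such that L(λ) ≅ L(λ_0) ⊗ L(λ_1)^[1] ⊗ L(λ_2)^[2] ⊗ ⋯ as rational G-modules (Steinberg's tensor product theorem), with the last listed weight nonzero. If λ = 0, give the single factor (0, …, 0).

In the fundamental-weight basis, λ has coordinates c = M·v (v = (7, -6, -4, 1, -18, 1, 3, 10)):
  c_1 = (-2)·(7) + (0)·(-6) + (0)·(-4) + (0)·(1) + (-1)·(-18) + (0)·(1) + (2)·(3) + (-1)·(10) = 0
  c_2 = (1)·(7) + (1)·(-6) + (-1)·(-4) + (2)·(1) + (0)·(-18) + (0)·(1) + (-2)·(3) + (0)·(10) = 1
  c_3 = (-4)·(7) + (1)·(-6) + (1)·(-4) + (-2)·(1) + (-2)·(-18) + (-2)·(1) + (2)·(3) + (0)·(10) = 0
  c_4 = (-7)·(7) + (-3)·(-6) + (0)·(-4) + (1)·(1) + (-2)·(-18) + (5)·(1) + (3)·(3) + (-2)·(10) = 0
  c_5 = (3)·(7) + (3)·(-6) + (0)·(-4) + (0)·(1) + (0)·(-18) + (-6)·(1) + (1)·(3) + (0)·(10) = 0
  c_6 = (-2)·(7) + (0)·(-6) + (2)·(-4) + (-4)·(1) + (-1)·(-18) + (-4)·(1) + (4)·(3) + (0)·(10) = 0
  c_7 = (0)·(7) + (0)·(-6) + (0)·(-4) + (0)·(1) + (0)·(-18) + (1)·(1) + (0)·(3) + (0)·(10) = 1
  c_8 = (-1)·(7) + (-1)·(-6) + (0)·(-4) + (0)·(1) + (0)·(-18) + (2)·(1) + (0)·(3) + (0)·(10) = 1
Expand coordinatewise in base 2:
  c_1 = 0
  c_2 = 1 = 1·2^0
  c_3 = 0
  c_4 = 0
  c_5 = 0
  c_6 = 0
  c_7 = 1 = 1·2^0
  c_8 = 1 = 1·2^0
p-restricted factor λ_0 = (0, 1, 0, 0, 0, 0, 1, 1)

((0, 1, 0, 0, 0, 0, 1, 1),)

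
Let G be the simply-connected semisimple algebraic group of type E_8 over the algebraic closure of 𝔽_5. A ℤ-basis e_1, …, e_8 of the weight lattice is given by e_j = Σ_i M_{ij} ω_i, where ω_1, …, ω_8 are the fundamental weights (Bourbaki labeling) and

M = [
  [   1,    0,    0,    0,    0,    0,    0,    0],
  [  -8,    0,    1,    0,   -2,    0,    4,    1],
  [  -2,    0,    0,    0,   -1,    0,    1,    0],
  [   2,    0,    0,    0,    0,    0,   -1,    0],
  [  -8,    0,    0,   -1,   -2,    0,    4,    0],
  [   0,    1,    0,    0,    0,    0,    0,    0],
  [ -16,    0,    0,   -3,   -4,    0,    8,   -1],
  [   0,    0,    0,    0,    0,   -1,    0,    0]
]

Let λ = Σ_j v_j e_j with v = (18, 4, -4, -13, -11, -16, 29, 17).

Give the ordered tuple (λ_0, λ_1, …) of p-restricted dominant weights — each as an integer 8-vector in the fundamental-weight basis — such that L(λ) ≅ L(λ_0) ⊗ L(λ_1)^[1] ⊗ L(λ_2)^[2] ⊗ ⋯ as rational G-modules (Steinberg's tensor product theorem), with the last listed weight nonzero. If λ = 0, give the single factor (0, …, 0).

((3, 2, 4, 2, 2, 4, 0, 1), (3, 1, 0, 1, 1, 0, 2, 3))

Change of basis e → ω: c = M·v where v = (18, 4, -4, -13, -11, -16, 29, 17):
  c_1 = 1*18 + 0*4 + 0*-4 + 0*-13 + 0*-11 + 0*-16 + 0*29 + 0*17 = 18
  c_2 = -8*18 + 0*4 + 1*-4 + 0*-13 + -2*-11 + 0*-16 + 4*29 + 1*17 = 7
  c_3 = -2*18 + 0*4 + 0*-4 + 0*-13 + -1*-11 + 0*-16 + 1*29 + 0*17 = 4
  c_4 = 2*18 + 0*4 + 0*-4 + 0*-13 + 0*-11 + 0*-16 + -1*29 + 0*17 = 7
  c_5 = -8*18 + 0*4 + 0*-4 + -1*-13 + -2*-11 + 0*-16 + 4*29 + 0*17 = 7
  c_6 = 0*18 + 1*4 + 0*-4 + 0*-13 + 0*-11 + 0*-16 + 0*29 + 0*17 = 4
  c_7 = -16*18 + 0*4 + 0*-4 + -3*-13 + -4*-11 + 0*-16 + 8*29 + -1*17 = 10
  c_8 = 0*18 + 0*4 + 0*-4 + 0*-13 + 0*-11 + -1*-16 + 0*29 + 0*17 = 16
Base-5 expansion of each c_i:
  c_1 = 18 = 3·5^0 + 3·5^1
  c_2 = 7 = 2·5^0 + 1·5^1
  c_3 = 4 = 4·5^0
  c_4 = 7 = 2·5^0 + 1·5^1
  c_5 = 7 = 2·5^0 + 1·5^1
  c_6 = 4 = 4·5^0
  c_7 = 10 = 0·5^0 + 2·5^1
  c_8 = 16 = 1·5^0 + 3·5^1
Factor λ_0 = (3, 2, 4, 2, 2, 4, 0, 1)
Factor λ_1 = (3, 1, 0, 1, 1, 0, 2, 3)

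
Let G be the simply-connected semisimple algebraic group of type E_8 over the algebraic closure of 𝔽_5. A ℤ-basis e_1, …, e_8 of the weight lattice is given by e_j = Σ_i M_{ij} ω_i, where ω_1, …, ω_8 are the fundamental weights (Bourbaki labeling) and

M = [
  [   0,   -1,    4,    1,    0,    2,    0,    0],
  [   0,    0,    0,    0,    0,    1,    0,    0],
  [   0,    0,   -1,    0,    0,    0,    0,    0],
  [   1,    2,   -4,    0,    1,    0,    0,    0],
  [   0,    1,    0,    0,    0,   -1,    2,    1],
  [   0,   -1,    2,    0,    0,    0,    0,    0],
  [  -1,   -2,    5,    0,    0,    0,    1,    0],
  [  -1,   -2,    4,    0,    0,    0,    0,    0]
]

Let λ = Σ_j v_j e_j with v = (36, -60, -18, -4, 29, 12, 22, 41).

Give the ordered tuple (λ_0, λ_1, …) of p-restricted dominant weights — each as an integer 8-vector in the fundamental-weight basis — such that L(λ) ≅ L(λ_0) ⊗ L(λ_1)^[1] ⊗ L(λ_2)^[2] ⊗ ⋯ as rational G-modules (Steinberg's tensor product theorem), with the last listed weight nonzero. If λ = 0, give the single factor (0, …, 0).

Compute c_i = Σ_j M_{ij} v_j with v = (36, -60, -18, -4, 29, 12, 22, 41):
  c_1 = 0·36 + (-1)·(-60) + (4)·(-18) + (1)·(-4) + 0·29 + 2·12 + 0·22 + 0·41 = 8
  c_2 = 0·36 + (0)·(-60) + (0)·(-18) + (0)·(-4) + 0·29 + 1·12 + 0·22 + 0·41 = 12
  c_3 = 0·36 + (0)·(-60) + (-1)·(-18) + (0)·(-4) + 0·29 + 0·12 + 0·22 + 0·41 = 18
  c_4 = 1·36 + (2)·(-60) + (-4)·(-18) + (0)·(-4) + 1·29 + 0·12 + 0·22 + 0·41 = 17
  c_5 = 0·36 + (1)·(-60) + (0)·(-18) + (0)·(-4) + 0·29 + (-1)·(12) + 2·22 + 1·41 = 13
  c_6 = 0·36 + (-1)·(-60) + (2)·(-18) + (0)·(-4) + 0·29 + 0·12 + 0·22 + 0·41 = 24
  c_7 = (-1)·(36) + (-2)·(-60) + (5)·(-18) + (0)·(-4) + 0·29 + 0·12 + 1·22 + 0·41 = 16
  c_8 = (-1)·(36) + (-2)·(-60) + (4)·(-18) + (0)·(-4) + 0·29 + 0·12 + 0·22 + 0·41 = 12
Expand coordinatewise in base 5:
  c_1 = 8 = 3·5^0 + 1·5^1
  c_2 = 12 = 2·5^0 + 2·5^1
  c_3 = 18 = 3·5^0 + 3·5^1
  c_4 = 17 = 2·5^0 + 3·5^1
  c_5 = 13 = 3·5^0 + 2·5^1
  c_6 = 24 = 4·5^0 + 4·5^1
  c_7 = 16 = 1·5^0 + 3·5^1
  c_8 = 12 = 2·5^0 + 2·5^1
λ_0 = (3, 2, 3, 2, 3, 4, 1, 2)
λ_1 = (1, 2, 3, 3, 2, 4, 3, 2)

((3, 2, 3, 2, 3, 4, 1, 2), (1, 2, 3, 3, 2, 4, 3, 2))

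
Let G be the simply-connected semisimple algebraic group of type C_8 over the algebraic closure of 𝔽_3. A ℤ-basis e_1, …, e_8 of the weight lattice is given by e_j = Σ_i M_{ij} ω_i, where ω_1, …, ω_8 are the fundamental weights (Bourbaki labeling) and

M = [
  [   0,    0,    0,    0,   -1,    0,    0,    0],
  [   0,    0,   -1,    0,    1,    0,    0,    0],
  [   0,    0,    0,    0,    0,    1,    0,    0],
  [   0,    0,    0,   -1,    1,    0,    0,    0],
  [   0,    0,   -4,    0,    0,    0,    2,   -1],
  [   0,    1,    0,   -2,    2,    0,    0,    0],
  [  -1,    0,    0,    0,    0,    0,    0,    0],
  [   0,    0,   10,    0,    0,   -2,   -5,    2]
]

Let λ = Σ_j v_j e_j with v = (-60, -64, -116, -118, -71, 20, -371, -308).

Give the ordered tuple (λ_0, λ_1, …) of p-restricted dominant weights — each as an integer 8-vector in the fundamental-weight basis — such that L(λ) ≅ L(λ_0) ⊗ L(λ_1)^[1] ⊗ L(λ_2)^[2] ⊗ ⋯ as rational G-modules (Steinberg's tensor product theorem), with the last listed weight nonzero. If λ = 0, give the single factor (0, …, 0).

In the fundamental-weight basis, λ has coordinates c = M·v (v = (-60, -64, -116, -118, -71, 20, -371, -308)):
  c_1 = (0)·(-60) + (0)·(-64) + (0)·(-116) + (0)·(-118) + (-1)·(-71) + (0)·(20) + (0)·(-371) + (0)·(-308) = 71
  c_2 = (0)·(-60) + (0)·(-64) + (-1)·(-116) + (0)·(-118) + (1)·(-71) + (0)·(20) + (0)·(-371) + (0)·(-308) = 45
  c_3 = (0)·(-60) + (0)·(-64) + (0)·(-116) + (0)·(-118) + (0)·(-71) + (1)·(20) + (0)·(-371) + (0)·(-308) = 20
  c_4 = (0)·(-60) + (0)·(-64) + (0)·(-116) + (-1)·(-118) + (1)·(-71) + (0)·(20) + (0)·(-371) + (0)·(-308) = 47
  c_5 = (0)·(-60) + (0)·(-64) + (-4)·(-116) + (0)·(-118) + (0)·(-71) + (0)·(20) + (2)·(-371) + (-1)·(-308) = 30
  c_6 = (0)·(-60) + (1)·(-64) + (0)·(-116) + (-2)·(-118) + (2)·(-71) + (0)·(20) + (0)·(-371) + (0)·(-308) = 30
  c_7 = (-1)·(-60) + (0)·(-64) + (0)·(-116) + (0)·(-118) + (0)·(-71) + (0)·(20) + (0)·(-371) + (0)·(-308) = 60
  c_8 = (0)·(-60) + (0)·(-64) + (10)·(-116) + (0)·(-118) + (0)·(-71) + (-2)·(20) + (-5)·(-371) + (2)·(-308) = 39
Expand coordinatewise in base 3:
  c_1 = 71 = 2·3^0 + 2·3^1 + 1·3^2 + 2·3^3
  c_2 = 45 = 0·3^0 + 0·3^1 + 2·3^2 + 1·3^3
  c_3 = 20 = 2·3^0 + 0·3^1 + 2·3^2
  c_4 = 47 = 2·3^0 + 0·3^1 + 2·3^2 + 1·3^3
  c_5 = 30 = 0·3^0 + 1·3^1 + 0·3^2 + 1·3^3
  c_6 = 30 = 0·3^0 + 1·3^1 + 0·3^2 + 1·3^3
  c_7 = 60 = 0·3^0 + 2·3^1 + 0·3^2 + 2·3^3
  c_8 = 39 = 0·3^0 + 1·3^1 + 1·3^2 + 1·3^3
p-restricted factor λ_0 = (2, 0, 2, 2, 0, 0, 0, 0)
p-restricted factor λ_1 = (2, 0, 0, 0, 1, 1, 2, 1)
p-restricted factor λ_2 = (1, 2, 2, 2, 0, 0, 0, 1)
p-restricted factor λ_3 = (2, 1, 0, 1, 1, 1, 2, 1)

((2, 0, 2, 2, 0, 0, 0, 0), (2, 0, 0, 0, 1, 1, 2, 1), (1, 2, 2, 2, 0, 0, 0, 1), (2, 1, 0, 1, 1, 1, 2, 1))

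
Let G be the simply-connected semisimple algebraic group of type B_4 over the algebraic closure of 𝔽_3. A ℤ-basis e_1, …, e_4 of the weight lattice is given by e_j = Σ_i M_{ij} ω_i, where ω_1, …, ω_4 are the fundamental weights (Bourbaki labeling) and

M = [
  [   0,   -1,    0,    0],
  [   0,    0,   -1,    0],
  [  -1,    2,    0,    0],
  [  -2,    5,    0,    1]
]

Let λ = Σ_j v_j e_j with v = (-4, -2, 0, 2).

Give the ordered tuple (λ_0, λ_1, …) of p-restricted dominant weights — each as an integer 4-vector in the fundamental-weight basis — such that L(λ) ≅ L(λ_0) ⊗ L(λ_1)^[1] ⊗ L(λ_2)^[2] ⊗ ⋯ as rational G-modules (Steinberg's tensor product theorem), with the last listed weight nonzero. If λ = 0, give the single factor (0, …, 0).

Converting to the ω-basis (c_i = row i of M dotted with v = (-4, -2, 0, 2)):
  c_1 = 0*-4 + -1*-2 + 0*0 + 0*2 = 2
  c_2 = 0*-4 + 0*-2 + -1*0 + 0*2 = 0
  c_3 = -1*-4 + 2*-2 + 0*0 + 0*2 = 0
  c_4 = -2*-4 + 5*-2 + 0*0 + 1*2 = 0
Expand coordinatewise in base 3:
  c_1 = 2 = 2·3^0
  c_2 = 0
  c_3 = 0
  c_4 = 0
λ_0 = (2, 0, 0, 0)

((2, 0, 0, 0),)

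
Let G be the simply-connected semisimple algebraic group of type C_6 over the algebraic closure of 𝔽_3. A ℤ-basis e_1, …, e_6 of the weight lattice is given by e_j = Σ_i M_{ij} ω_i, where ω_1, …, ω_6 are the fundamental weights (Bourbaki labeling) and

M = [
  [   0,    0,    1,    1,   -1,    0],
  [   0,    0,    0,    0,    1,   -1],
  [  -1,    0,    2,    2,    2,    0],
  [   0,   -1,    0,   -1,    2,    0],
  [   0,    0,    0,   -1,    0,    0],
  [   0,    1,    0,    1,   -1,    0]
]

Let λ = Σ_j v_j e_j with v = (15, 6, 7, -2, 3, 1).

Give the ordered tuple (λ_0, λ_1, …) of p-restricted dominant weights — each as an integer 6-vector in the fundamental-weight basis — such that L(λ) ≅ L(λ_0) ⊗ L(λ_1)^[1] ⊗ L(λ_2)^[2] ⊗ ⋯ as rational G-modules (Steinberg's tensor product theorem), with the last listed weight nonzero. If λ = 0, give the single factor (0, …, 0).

Compute c_i = Σ_j M_{ij} v_j with v = (15, 6, 7, -2, 3, 1):
  c_1 = 0·15 + 0·6 + 1·7 + (1)·(-2) + (-1)·(3) + 0·1 = 2
  c_2 = 0·15 + 0·6 + 0·7 + (0)·(-2) + 1·3 + (-1)·(1) = 2
  c_3 = (-1)·(15) + 0·6 + 2·7 + (2)·(-2) + 2·3 + 0·1 = 1
  c_4 = 0·15 + (-1)·(6) + 0·7 + (-1)·(-2) + 2·3 + 0·1 = 2
  c_5 = 0·15 + 0·6 + 0·7 + (-1)·(-2) + 0·3 + 0·1 = 2
  c_6 = 0·15 + 1·6 + 0·7 + (1)·(-2) + (-1)·(3) + 0·1 = 1
Expand coordinatewise in base 3:
  c_1 = 2 = 2·3^0
  c_2 = 2 = 2·3^0
  c_3 = 1 = 1·3^0
  c_4 = 2 = 2·3^0
  c_5 = 2 = 2·3^0
  c_6 = 1 = 1·3^0
p-restricted factor λ_0 = (2, 2, 1, 2, 2, 1)

((2, 2, 1, 2, 2, 1),)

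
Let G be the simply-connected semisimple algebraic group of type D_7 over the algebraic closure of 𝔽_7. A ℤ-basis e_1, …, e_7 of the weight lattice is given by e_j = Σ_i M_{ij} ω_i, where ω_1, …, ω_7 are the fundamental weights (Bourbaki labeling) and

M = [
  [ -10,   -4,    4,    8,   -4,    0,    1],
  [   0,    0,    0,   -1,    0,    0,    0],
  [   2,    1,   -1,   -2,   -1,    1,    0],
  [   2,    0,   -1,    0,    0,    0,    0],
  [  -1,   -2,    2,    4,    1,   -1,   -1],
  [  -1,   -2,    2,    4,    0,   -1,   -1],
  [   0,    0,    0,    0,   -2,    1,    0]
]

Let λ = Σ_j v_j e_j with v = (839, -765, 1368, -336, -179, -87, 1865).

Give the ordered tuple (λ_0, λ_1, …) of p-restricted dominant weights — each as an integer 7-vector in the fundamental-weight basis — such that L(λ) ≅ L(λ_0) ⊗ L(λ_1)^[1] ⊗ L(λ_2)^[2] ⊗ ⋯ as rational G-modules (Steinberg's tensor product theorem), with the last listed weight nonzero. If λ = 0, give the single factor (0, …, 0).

((0, 0, 1, 2, 0, 4, 5), (5, 6, 2, 2, 4, 1, 3), (0, 6, 6, 6, 2, 6, 5))

Converting to the ω-basis (c_i = row i of M dotted with v = (839, -765, 1368, -336, -179, -87, 1865)):
  c_1 = (-10)·(839) + (-4)·(-765) + 4·1368 + (8)·(-336) + (-4)·(-179) + (0)·(-87) + 1·1865 = 35
  c_2 = 0·839 + (0)·(-765) + 0·1368 + (-1)·(-336) + (0)·(-179) + (0)·(-87) + 0·1865 = 336
  c_3 = 2·839 + (1)·(-765) + (-1)·(1368) + (-2)·(-336) + (-1)·(-179) + (1)·(-87) + 0·1865 = 309
  c_4 = 2·839 + (0)·(-765) + (-1)·(1368) + (0)·(-336) + (0)·(-179) + (0)·(-87) + 0·1865 = 310
  c_5 = (-1)·(839) + (-2)·(-765) + 2·1368 + (4)·(-336) + (1)·(-179) + (-1)·(-87) + (-1)·(1865) = 126
  c_6 = (-1)·(839) + (-2)·(-765) + 2·1368 + (4)·(-336) + (0)·(-179) + (-1)·(-87) + (-1)·(1865) = 305
  c_7 = 0·839 + (0)·(-765) + 0·1368 + (0)·(-336) + (-2)·(-179) + (1)·(-87) + 0·1865 = 271
Base-7 expansion of each c_i:
  c_1 = 35 = 0·7^0 + 5·7^1
  c_2 = 336 = 0·7^0 + 6·7^1 + 6·7^2
  c_3 = 309 = 1·7^0 + 2·7^1 + 6·7^2
  c_4 = 310 = 2·7^0 + 2·7^1 + 6·7^2
  c_5 = 126 = 0·7^0 + 4·7^1 + 2·7^2
  c_6 = 305 = 4·7^0 + 1·7^1 + 6·7^2
  c_7 = 271 = 5·7^0 + 3·7^1 + 5·7^2
λ_0 = (0, 0, 1, 2, 0, 4, 5)
λ_1 = (5, 6, 2, 2, 4, 1, 3)
λ_2 = (0, 6, 6, 6, 2, 6, 5)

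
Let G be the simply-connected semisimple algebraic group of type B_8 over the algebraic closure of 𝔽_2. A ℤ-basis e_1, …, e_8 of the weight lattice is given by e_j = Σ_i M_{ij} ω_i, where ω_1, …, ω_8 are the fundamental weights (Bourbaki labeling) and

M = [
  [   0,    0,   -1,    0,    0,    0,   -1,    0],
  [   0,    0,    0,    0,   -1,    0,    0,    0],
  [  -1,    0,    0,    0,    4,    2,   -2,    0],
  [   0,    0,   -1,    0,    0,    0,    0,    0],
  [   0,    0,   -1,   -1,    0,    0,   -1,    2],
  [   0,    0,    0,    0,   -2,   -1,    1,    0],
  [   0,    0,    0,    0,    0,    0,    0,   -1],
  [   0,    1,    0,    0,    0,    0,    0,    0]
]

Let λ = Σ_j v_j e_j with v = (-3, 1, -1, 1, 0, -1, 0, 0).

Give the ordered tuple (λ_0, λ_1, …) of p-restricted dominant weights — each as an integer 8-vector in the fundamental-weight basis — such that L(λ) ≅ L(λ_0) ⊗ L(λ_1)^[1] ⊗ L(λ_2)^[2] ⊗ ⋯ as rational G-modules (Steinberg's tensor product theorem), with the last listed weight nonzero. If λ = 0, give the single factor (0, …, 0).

In the fundamental-weight basis, λ has coordinates c = M·v (v = (-3, 1, -1, 1, 0, -1, 0, 0)):
  c_1 = 0*-3 + 0*1 + -1*-1 + 0*1 + 0*0 + 0*-1 + -1*0 + 0*0 = 1
  c_2 = 0*-3 + 0*1 + 0*-1 + 0*1 + -1*0 + 0*-1 + 0*0 + 0*0 = 0
  c_3 = -1*-3 + 0*1 + 0*-1 + 0*1 + 4*0 + 2*-1 + -2*0 + 0*0 = 1
  c_4 = 0*-3 + 0*1 + -1*-1 + 0*1 + 0*0 + 0*-1 + 0*0 + 0*0 = 1
  c_5 = 0*-3 + 0*1 + -1*-1 + -1*1 + 0*0 + 0*-1 + -1*0 + 2*0 = 0
  c_6 = 0*-3 + 0*1 + 0*-1 + 0*1 + -2*0 + -1*-1 + 1*0 + 0*0 = 1
  c_7 = 0*-3 + 0*1 + 0*-1 + 0*1 + 0*0 + 0*-1 + 0*0 + -1*0 = 0
  c_8 = 0*-3 + 1*1 + 0*-1 + 0*1 + 0*0 + 0*-1 + 0*0 + 0*0 = 1
Writing each c_i in base p = 2:
  c_1 = 1 = 1·2^0
  c_2 = 0
  c_3 = 1 = 1·2^0
  c_4 = 1 = 1·2^0
  c_5 = 0
  c_6 = 1 = 1·2^0
  c_7 = 0
  c_8 = 1 = 1·2^0
Factor λ_0 = (1, 0, 1, 1, 0, 1, 0, 1)

((1, 0, 1, 1, 0, 1, 0, 1),)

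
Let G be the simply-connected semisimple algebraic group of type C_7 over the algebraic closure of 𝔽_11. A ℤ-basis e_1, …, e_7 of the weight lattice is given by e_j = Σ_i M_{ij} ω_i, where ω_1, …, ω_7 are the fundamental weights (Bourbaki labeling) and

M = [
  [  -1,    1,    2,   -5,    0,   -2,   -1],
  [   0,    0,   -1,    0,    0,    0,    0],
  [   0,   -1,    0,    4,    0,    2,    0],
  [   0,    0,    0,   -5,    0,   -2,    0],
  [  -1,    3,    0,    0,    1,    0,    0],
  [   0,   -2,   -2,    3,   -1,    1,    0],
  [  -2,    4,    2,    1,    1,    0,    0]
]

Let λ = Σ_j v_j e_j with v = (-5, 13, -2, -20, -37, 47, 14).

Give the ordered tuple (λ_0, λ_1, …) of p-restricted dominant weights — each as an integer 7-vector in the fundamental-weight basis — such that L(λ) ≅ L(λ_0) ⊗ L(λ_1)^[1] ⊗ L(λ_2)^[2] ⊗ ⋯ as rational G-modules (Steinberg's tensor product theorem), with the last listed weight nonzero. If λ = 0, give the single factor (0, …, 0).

((6, 2, 1, 6, 7, 2, 1),)

ω-coordinates c = M·v, v = (-5, 13, -2, -20, -37, 47, 14):
  c_1 = (-1)·(-5) + (1)·(13) + (2)·(-2) + (-5)·(-20) + (0)·(-37) + (-2)·(47) + (-1)·(14) = 6
  c_2 = (0)·(-5) + (0)·(13) + (-1)·(-2) + (0)·(-20) + (0)·(-37) + (0)·(47) + (0)·(14) = 2
  c_3 = (0)·(-5) + (-1)·(13) + (0)·(-2) + (4)·(-20) + (0)·(-37) + (2)·(47) + (0)·(14) = 1
  c_4 = (0)·(-5) + (0)·(13) + (0)·(-2) + (-5)·(-20) + (0)·(-37) + (-2)·(47) + (0)·(14) = 6
  c_5 = (-1)·(-5) + (3)·(13) + (0)·(-2) + (0)·(-20) + (1)·(-37) + (0)·(47) + (0)·(14) = 7
  c_6 = (0)·(-5) + (-2)·(13) + (-2)·(-2) + (3)·(-20) + (-1)·(-37) + (1)·(47) + (0)·(14) = 2
  c_7 = (-2)·(-5) + (4)·(13) + (2)·(-2) + (1)·(-20) + (1)·(-37) + (0)·(47) + (0)·(14) = 1
Base-11 expansion of each c_i:
  c_1 = 6 = 6·11^0
  c_2 = 2 = 2·11^0
  c_3 = 1 = 1·11^0
  c_4 = 6 = 6·11^0
  c_5 = 7 = 7·11^0
  c_6 = 2 = 2·11^0
  c_7 = 1 = 1·11^0
Factor λ_0 = (6, 2, 1, 6, 7, 2, 1)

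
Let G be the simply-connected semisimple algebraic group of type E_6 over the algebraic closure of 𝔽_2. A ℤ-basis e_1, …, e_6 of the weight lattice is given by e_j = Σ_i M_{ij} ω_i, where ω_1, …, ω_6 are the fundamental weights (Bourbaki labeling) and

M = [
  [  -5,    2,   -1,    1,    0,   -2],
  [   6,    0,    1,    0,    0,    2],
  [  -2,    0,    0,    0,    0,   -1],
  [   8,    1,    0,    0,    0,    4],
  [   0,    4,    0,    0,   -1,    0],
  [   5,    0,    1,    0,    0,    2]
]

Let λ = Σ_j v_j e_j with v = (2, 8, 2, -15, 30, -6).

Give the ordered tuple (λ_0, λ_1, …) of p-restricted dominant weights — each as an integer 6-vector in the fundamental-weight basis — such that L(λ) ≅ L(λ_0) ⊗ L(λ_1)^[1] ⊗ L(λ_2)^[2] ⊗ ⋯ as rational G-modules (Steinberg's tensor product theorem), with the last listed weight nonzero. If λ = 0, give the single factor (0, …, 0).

((1, 0, 0, 0, 0, 0), (0, 1, 1, 0, 1, 0))

ω-coordinates c = M·v, v = (2, 8, 2, -15, 30, -6):
  c_1 = (-5)·(2) + (2)·(8) + (-1)·(2) + (1)·(-15) + (0)·(30) + (-2)·(-6) = 1
  c_2 = (6)·(2) + (0)·(8) + (1)·(2) + (0)·(-15) + (0)·(30) + (2)·(-6) = 2
  c_3 = (-2)·(2) + (0)·(8) + (0)·(2) + (0)·(-15) + (0)·(30) + (-1)·(-6) = 2
  c_4 = (8)·(2) + (1)·(8) + (0)·(2) + (0)·(-15) + (0)·(30) + (4)·(-6) = 0
  c_5 = (0)·(2) + (4)·(8) + (0)·(2) + (0)·(-15) + (-1)·(30) + (0)·(-6) = 2
  c_6 = (5)·(2) + (0)·(8) + (1)·(2) + (0)·(-15) + (0)·(30) + (2)·(-6) = 0
Base-2 expansion of each c_i:
  c_1 = 1 = 1·2^0
  c_2 = 2 = 0·2^0 + 1·2^1
  c_3 = 2 = 0·2^0 + 1·2^1
  c_4 = 0
  c_5 = 2 = 0·2^0 + 1·2^1
  c_6 = 0
λ_0 = (1, 0, 0, 0, 0, 0)
λ_1 = (0, 1, 1, 0, 1, 0)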